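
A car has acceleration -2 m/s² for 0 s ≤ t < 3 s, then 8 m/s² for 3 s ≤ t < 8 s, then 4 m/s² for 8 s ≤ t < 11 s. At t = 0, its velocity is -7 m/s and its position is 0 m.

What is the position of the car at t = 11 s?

104 m

On each constant-a segment, Δv = aΔt and Δx = v₀Δt + ½aΔt²; chain segment to segment.
0–3 s: v starts -7 m/s; Δx = -7·3 + ½·-2·3² = -30 m; v ends -13 m/s.
3–8 s: v starts -13 m/s; Δx = -13·5 + ½·8·5² = 35 m; v ends 27 m/s.
8–11 s: v starts 27 m/s; Δx = 27·3 + ½·4·3² = 99 m; v ends 39 m/s.
x(11) = 0 + Σ Δx = 104 m.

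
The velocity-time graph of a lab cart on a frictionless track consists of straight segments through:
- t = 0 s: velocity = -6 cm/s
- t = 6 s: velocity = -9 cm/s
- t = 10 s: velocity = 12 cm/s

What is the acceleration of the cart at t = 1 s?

-0.5 cm/s²

Acceleration is the slope of the v-t graph on 0–6 s: (-9 − -6)/(6 − 0) = -0.5 cm/s².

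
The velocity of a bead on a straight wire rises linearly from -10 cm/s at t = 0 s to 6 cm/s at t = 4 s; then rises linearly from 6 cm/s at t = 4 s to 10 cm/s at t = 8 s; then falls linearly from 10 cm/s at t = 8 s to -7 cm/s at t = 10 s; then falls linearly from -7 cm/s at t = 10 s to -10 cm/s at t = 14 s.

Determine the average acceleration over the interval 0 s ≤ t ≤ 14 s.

Average acceleration = Δv/Δt = (-10 − -10)/(14 − 0) = 0 cm/s².

0 cm/s²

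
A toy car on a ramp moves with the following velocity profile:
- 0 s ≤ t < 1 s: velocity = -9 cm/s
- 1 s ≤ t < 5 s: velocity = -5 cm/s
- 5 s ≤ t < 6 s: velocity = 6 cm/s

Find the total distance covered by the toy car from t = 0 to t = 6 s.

Total distance travelled is ∫|v| dt — sum the magnitudes of each area piece.
0–1 s: |-9| × 1 = 9 cm
1–5 s: |-5| × 4 = 20 cm
5–6 s: |6| × 1 = 6 cm
Total distance = 35 cm

35 cm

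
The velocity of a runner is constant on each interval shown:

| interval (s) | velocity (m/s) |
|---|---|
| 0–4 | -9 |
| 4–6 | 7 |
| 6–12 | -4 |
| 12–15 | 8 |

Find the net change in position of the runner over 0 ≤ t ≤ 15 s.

Displacement is the signed area under the v-t curve.
0–4 s: -9 × 4 = -36 m
4–6 s: 7 × 2 = 14 m
6–12 s: -4 × 6 = -24 m
12–15 s: 8 × 3 = 24 m
Net displacement = -22 m

-22 m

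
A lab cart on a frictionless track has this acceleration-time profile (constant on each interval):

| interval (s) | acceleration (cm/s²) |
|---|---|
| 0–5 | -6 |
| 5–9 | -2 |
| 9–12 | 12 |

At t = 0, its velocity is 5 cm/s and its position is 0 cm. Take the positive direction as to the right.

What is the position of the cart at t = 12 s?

-211 cm

On each constant-a segment, Δv = aΔt and Δx = v₀Δt + ½aΔt²; chain segment to segment.
0–5 s: v starts 5 cm/s; Δx = 5·5 + ½·-6·5² = -50 cm; v ends -25 cm/s.
5–9 s: v starts -25 cm/s; Δx = -25·4 + ½·-2·4² = -116 cm; v ends -33 cm/s.
9–12 s: v starts -33 cm/s; Δx = -33·3 + ½·12·3² = -45 cm; v ends 3 cm/s.
x(12) = 0 + Σ Δx = -211 cm.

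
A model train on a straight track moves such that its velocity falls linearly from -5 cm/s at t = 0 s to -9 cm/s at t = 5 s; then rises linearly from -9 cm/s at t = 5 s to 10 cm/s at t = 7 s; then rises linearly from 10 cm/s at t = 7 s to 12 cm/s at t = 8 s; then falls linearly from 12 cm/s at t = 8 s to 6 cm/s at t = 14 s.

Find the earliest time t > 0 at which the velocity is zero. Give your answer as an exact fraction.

v changes sign on 5–7 s (from -9 to 10); the graph is linear there, so v = 0 at t = 5 + (9)·(7 − 5)/(10 − -9) = 113/19 s.

t = 113/19 s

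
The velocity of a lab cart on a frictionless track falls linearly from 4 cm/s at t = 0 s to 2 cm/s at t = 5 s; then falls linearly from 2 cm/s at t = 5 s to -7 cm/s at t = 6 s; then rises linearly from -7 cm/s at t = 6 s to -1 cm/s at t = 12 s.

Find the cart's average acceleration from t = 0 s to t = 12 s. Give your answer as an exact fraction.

Average acceleration = Δv/Δt = (-1 − 4)/(12 − 0) = -5/12 cm/s².

-5/12 cm/s²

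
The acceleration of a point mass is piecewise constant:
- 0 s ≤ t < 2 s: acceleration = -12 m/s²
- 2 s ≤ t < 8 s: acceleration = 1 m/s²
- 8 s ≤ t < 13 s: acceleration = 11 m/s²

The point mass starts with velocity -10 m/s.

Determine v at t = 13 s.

Δv equals the area under the a-t graph; then v = v₀ + Δv.
0–2 s: -12 × 2 = -24 m/s
2–8 s: 1 × 6 = 6 m/s
8–13 s: 11 × 5 = 55 m/s
Δv = 37 m/s, so v(13) = -10 + (37) = 27 m/s.

27 m/s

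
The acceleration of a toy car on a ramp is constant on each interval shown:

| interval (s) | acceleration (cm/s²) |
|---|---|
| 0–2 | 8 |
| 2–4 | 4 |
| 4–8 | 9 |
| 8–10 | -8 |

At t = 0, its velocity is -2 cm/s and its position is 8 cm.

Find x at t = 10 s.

316 cm

On each constant-a segment, Δv = aΔt and Δx = v₀Δt + ½aΔt²; chain segment to segment.
0–2 s: v starts -2 cm/s; Δx = -2·2 + ½·8·2² = 12 cm; v ends 14 cm/s.
2–4 s: v starts 14 cm/s; Δx = 14·2 + ½·4·2² = 36 cm; v ends 22 cm/s.
4–8 s: v starts 22 cm/s; Δx = 22·4 + ½·9·4² = 160 cm; v ends 58 cm/s.
8–10 s: v starts 58 cm/s; Δx = 58·2 + ½·-8·2² = 100 cm; v ends 42 cm/s.
x(10) = 8 + Σ Δx = 316 cm.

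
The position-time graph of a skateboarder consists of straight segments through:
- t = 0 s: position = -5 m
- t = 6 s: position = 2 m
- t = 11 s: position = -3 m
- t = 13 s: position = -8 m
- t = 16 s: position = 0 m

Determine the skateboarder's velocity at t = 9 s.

Velocity is the slope of the x-t graph on 6–11 s: (-3 − 2)/(11 − 6) = -1 m/s.

-1 m/s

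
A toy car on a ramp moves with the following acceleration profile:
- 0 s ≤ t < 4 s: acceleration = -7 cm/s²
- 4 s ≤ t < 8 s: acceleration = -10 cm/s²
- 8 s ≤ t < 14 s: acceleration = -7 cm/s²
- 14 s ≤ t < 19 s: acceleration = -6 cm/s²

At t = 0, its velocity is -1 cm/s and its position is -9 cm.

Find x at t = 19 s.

-1435 cm

On each constant-a segment, Δv = aΔt and Δx = v₀Δt + ½aΔt²; chain segment to segment.
0–4 s: v starts -1 cm/s; Δx = -1·4 + ½·-7·4² = -60 cm; v ends -29 cm/s.
4–8 s: v starts -29 cm/s; Δx = -29·4 + ½·-10·4² = -196 cm; v ends -69 cm/s.
8–14 s: v starts -69 cm/s; Δx = -69·6 + ½·-7·6² = -540 cm; v ends -111 cm/s.
14–19 s: v starts -111 cm/s; Δx = -111·5 + ½·-6·5² = -630 cm; v ends -141 cm/s.
x(19) = -9 + Σ Δx = -1435 cm.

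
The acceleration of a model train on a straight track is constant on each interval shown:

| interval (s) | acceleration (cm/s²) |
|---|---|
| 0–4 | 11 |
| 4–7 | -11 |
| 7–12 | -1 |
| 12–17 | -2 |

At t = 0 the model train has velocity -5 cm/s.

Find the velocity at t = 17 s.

-9 cm/s

Δv equals the area under the a-t graph; then v = v₀ + Δv.
0–4 s: 11 × 4 = 44 cm/s
4–7 s: -11 × 3 = -33 cm/s
7–12 s: -1 × 5 = -5 cm/s
12–17 s: -2 × 5 = -10 cm/s
Δv = -4 cm/s, so v(17) = -5 + (-4) = -9 cm/s.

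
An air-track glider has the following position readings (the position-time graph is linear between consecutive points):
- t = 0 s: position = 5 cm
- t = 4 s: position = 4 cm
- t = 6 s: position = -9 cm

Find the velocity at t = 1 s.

-0.25 cm/s

Velocity is the slope of the x-t graph on 0–4 s: (4 − 5)/(4 − 0) = -0.25 cm/s.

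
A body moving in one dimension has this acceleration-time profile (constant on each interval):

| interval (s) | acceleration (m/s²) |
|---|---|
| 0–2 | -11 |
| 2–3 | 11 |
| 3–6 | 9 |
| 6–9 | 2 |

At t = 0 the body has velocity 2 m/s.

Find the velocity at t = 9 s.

Δv equals the area under the a-t graph; then v = v₀ + Δv.
0–2 s: -11 × 2 = -22 m/s
2–3 s: 11 × 1 = 11 m/s
3–6 s: 9 × 3 = 27 m/s
6–9 s: 2 × 3 = 6 m/s
Δv = 22 m/s, so v(9) = 2 + (22) = 24 m/s.

24 m/s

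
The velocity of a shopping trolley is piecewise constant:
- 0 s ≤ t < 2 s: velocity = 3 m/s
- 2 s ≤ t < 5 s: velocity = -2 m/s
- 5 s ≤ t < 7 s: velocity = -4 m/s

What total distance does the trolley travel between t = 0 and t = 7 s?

20 m

Distance (not displacement) is the total path length: add the absolute areas under v-t.
0–2 s: |3| × 2 = 6 m
2–5 s: |-2| × 3 = 6 m
5–7 s: |-4| × 2 = 8 m
Total distance = 20 m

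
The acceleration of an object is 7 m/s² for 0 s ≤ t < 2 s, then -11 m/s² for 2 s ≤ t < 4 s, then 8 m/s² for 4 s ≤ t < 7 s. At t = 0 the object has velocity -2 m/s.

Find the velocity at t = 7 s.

Δv equals the area under the a-t graph; then v = v₀ + Δv.
0–2 s: 7 × 2 = 14 m/s
2–4 s: -11 × 2 = -22 m/s
4–7 s: 8 × 3 = 24 m/s
Δv = 16 m/s, so v(7) = -2 + (16) = 14 m/s.

14 m/s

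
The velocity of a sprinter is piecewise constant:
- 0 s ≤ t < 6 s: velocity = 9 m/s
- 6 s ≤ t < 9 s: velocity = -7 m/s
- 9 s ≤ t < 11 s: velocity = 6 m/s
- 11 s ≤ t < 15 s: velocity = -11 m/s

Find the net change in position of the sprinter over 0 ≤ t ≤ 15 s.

Displacement is the signed area under the v-t curve.
0–6 s: 9 × 6 = 54 m
6–9 s: -7 × 3 = -21 m
9–11 s: 6 × 2 = 12 m
11–15 s: -11 × 4 = -44 m
Net displacement = 1 m

1 m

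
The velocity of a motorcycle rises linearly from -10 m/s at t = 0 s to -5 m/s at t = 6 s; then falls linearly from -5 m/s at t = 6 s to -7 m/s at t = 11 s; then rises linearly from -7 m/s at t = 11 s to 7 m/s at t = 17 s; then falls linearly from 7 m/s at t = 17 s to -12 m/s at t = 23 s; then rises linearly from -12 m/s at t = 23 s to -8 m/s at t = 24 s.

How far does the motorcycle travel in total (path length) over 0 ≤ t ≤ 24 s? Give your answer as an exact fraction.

2593/19 m

Total distance travelled is ∫|v| dt — sum the magnitudes of each area piece.
0–6 s: |½(-10 + -5)(6)| = 45 m
6–11 s: |½(-5 + -7)(5)| = 30 m
11–17 s: v = 0 at t = 14 s; triangle areas 10.5 + 10.5 = 21 m
17–23 s: v = 0 at t = 365/19 s; triangle areas 147/19 + 432/19 = 579/19 m
23–24 s: |½(-12 + -8)(1)| = 10 m
Total distance = 2593/19 m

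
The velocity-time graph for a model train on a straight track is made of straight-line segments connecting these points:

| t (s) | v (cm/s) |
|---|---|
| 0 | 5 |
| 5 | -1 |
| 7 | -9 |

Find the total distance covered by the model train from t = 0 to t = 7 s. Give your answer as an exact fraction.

Total distance travelled is ∫|v| dt — sum the magnitudes of each area piece.
0–5 s: v = 0 at t = 25/6 s; triangle areas 125/12 + 5/12 = 65/6 cm
5–7 s: |½(-1 + -9)(2)| = 10 cm
Total distance = 125/6 cm

125/6 cm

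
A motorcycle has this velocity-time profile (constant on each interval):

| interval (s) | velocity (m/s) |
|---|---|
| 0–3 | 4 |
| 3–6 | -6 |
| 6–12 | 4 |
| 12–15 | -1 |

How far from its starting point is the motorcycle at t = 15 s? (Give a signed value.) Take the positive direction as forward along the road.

Displacement is the signed area under the v-t curve.
0–3 s: 4 × 3 = 12 m
3–6 s: -6 × 3 = -18 m
6–12 s: 4 × 6 = 24 m
12–15 s: -1 × 3 = -3 m
Net displacement = 15 m

15 m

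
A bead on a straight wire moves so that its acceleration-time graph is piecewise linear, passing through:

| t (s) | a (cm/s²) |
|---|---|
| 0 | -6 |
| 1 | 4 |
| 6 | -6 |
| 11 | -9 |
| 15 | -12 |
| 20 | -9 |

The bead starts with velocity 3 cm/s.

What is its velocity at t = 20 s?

-135 cm/s

Δv equals the area under the a-t graph; then v = v₀ + Δv.
0–1 s: ½(-6 + 4)(1) = -1 cm/s
1–6 s: ½(4 + -6)(5) = -5 cm/s
6–11 s: ½(-6 + -9)(5) = -37.5 cm/s
11–15 s: ½(-9 + -12)(4) = -42 cm/s
15–20 s: ½(-12 + -9)(5) = -52.5 cm/s
Δv = -138 cm/s, so v(20) = 3 + (-138) = -135 cm/s.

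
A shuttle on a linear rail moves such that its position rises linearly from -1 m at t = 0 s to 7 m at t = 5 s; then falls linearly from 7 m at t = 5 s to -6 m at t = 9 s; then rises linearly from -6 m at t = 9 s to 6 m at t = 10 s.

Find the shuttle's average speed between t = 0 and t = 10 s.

Average speed = (total path length)/(elapsed time); on a piecewise-linear x-t graph the path length is Σ|Δx|.
0–5 s: |Δx| = |7 − -1| = 8 m
5–9 s: |Δx| = |-6 − 7| = 13 m
9–10 s: |Δx| = |6 − -6| = 12 m
Total path = 33 m; average speed = 33/10 = 3.3 m/s.

3.3 m/s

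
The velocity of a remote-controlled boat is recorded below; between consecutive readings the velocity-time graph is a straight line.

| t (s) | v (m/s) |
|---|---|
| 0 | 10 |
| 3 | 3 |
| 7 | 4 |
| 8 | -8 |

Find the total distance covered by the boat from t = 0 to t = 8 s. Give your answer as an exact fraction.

221/6 m

Distance (not displacement) is the total path length: add the absolute areas under v-t.
0–3 s: |½(10 + 3)(3)| = 19.5 m
3–7 s: |½(3 + 4)(4)| = 14 m
7–8 s: v = 0 at t = 22/3 s; triangle areas 2/3 + 8/3 = 10/3 m
Total distance = 221/6 m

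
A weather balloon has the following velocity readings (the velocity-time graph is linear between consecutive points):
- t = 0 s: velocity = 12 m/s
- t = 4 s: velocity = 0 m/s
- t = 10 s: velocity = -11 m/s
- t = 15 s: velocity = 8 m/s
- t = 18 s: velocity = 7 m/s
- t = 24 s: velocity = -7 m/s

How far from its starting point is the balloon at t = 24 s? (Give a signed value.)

Displacement is the signed area under the v-t curve.
0–4 s: ½(12 + 0)(4) = 24 m
4–10 s: ½(0 + -11)(6) = -33 m
10–15 s: ½(-11 + 8)(5) = -7.5 m
15–18 s: ½(8 + 7)(3) = 22.5 m
18–24 s: ½(7 + -7)(6) = 0 m
Net displacement = 6 m

6 m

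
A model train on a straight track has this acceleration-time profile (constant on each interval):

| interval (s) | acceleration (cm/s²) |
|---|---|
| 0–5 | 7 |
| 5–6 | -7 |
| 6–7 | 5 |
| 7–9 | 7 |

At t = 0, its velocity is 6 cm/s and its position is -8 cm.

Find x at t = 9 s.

275.5 cm

On each constant-a segment, Δv = aΔt and Δx = v₀Δt + ½aΔt²; chain segment to segment.
0–5 s: v starts 6 cm/s; Δx = 6·5 + ½·7·5² = 117.5 cm; v ends 41 cm/s.
5–6 s: v starts 41 cm/s; Δx = 41·1 + ½·-7·1² = 37.5 cm; v ends 34 cm/s.
6–7 s: v starts 34 cm/s; Δx = 34·1 + ½·5·1² = 36.5 cm; v ends 39 cm/s.
7–9 s: v starts 39 cm/s; Δx = 39·2 + ½·7·2² = 92 cm; v ends 53 cm/s.
x(9) = -8 + Σ Δx = 275.5 cm.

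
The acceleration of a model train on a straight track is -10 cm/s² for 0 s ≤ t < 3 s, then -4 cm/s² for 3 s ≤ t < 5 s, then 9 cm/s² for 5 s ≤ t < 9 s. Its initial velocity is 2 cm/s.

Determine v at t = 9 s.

0 cm/s

Δv equals the area under the a-t graph; then v = v₀ + Δv.
0–3 s: -10 × 3 = -30 cm/s
3–5 s: -4 × 2 = -8 cm/s
5–9 s: 9 × 4 = 36 cm/s
Δv = -2 cm/s, so v(9) = 2 + (-2) = 0 cm/s.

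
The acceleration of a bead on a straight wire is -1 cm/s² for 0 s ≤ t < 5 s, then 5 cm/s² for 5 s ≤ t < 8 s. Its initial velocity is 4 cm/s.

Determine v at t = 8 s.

Δv equals the area under the a-t graph; then v = v₀ + Δv.
0–5 s: -1 × 5 = -5 cm/s
5–8 s: 5 × 3 = 15 cm/s
Δv = 10 cm/s, so v(8) = 4 + (10) = 14 cm/s.

14 cm/s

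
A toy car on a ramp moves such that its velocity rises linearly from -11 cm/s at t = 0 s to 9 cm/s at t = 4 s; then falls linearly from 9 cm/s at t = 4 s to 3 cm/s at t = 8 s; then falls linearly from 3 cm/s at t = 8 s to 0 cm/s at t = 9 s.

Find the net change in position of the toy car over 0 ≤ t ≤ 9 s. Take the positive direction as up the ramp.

Displacement is the signed area under the v-t curve.
0–4 s: ½(-11 + 9)(4) = -4 cm
4–8 s: ½(9 + 3)(4) = 24 cm
8–9 s: ½(3 + 0)(1) = 1.5 cm
Net displacement = 21.5 cm

21.5 cm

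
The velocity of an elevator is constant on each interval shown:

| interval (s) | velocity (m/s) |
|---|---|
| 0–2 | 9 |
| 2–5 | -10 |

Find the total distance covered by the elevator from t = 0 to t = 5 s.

48 m

Total distance travelled is ∫|v| dt — sum the magnitudes of each area piece.
0–2 s: |9| × 2 = 18 m
2–5 s: |-10| × 3 = 30 m
Total distance = 48 m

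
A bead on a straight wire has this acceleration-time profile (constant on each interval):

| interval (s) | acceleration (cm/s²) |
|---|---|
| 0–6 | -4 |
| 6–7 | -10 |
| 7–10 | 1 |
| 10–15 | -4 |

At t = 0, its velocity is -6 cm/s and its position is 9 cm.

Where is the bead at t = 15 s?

On each constant-a segment, Δv = aΔt and Δx = v₀Δt + ½aΔt²; chain segment to segment.
0–6 s: v starts -6 cm/s; Δx = -6·6 + ½·-4·6² = -108 cm; v ends -30 cm/s.
6–7 s: v starts -30 cm/s; Δx = -30·1 + ½·-10·1² = -35 cm; v ends -40 cm/s.
7–10 s: v starts -40 cm/s; Δx = -40·3 + ½·1·3² = -115.5 cm; v ends -37 cm/s.
10–15 s: v starts -37 cm/s; Δx = -37·5 + ½·-4·5² = -235 cm; v ends -57 cm/s.
x(15) = 9 + Σ Δx = -484.5 cm.

-484.5 cm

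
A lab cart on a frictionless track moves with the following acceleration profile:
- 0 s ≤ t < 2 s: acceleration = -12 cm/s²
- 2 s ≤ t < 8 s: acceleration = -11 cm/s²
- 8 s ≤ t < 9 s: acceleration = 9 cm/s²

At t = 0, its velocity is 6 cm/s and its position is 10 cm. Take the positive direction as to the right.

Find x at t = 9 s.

-387.5 cm

On each constant-a segment, Δv = aΔt and Δx = v₀Δt + ½aΔt²; chain segment to segment.
0–2 s: v starts 6 cm/s; Δx = 6·2 + ½·-12·2² = -12 cm; v ends -18 cm/s.
2–8 s: v starts -18 cm/s; Δx = -18·6 + ½·-11·6² = -306 cm; v ends -84 cm/s.
8–9 s: v starts -84 cm/s; Δx = -84·1 + ½·9·1² = -79.5 cm; v ends -75 cm/s.
x(9) = 10 + Σ Δx = -387.5 cm.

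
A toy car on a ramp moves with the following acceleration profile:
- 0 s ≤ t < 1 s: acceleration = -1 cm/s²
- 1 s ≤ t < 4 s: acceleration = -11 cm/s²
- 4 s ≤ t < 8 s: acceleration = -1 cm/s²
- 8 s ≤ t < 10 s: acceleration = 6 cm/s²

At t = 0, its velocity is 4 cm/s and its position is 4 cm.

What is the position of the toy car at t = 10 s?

On each constant-a segment, Δv = aΔt and Δx = v₀Δt + ½aΔt²; chain segment to segment.
0–1 s: v starts 4 cm/s; Δx = 4·1 + ½·-1·1² = 3.5 cm; v ends 3 cm/s.
1–4 s: v starts 3 cm/s; Δx = 3·3 + ½·-11·3² = -40.5 cm; v ends -30 cm/s.
4–8 s: v starts -30 cm/s; Δx = -30·4 + ½·-1·4² = -128 cm; v ends -34 cm/s.
8–10 s: v starts -34 cm/s; Δx = -34·2 + ½·6·2² = -56 cm; v ends -22 cm/s.
x(10) = 4 + Σ Δx = -217 cm.

-217 cm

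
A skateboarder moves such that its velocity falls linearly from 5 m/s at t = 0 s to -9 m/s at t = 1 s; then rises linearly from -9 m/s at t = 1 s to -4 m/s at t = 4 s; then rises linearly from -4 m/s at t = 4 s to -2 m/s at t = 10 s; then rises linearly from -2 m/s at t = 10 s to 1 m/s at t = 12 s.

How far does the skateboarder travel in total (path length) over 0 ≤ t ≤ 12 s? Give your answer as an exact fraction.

902/21 m

Total distance travelled is ∫|v| dt — sum the magnitudes of each area piece.
0–1 s: v = 0 at t = 5/14 s; triangle areas 25/28 + 81/28 = 53/14 m
1–4 s: |½(-9 + -4)(3)| = 19.5 m
4–10 s: |½(-4 + -2)(6)| = 18 m
10–12 s: v = 0 at t = 34/3 s; triangle areas 4/3 + 1/3 = 5/3 m
Total distance = 902/21 m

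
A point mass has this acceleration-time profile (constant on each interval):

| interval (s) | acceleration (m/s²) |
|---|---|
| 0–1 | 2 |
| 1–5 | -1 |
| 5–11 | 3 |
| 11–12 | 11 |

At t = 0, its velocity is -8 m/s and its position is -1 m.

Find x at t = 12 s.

On each constant-a segment, Δv = aΔt and Δx = v₀Δt + ½aΔt²; chain segment to segment.
0–1 s: v starts -8 m/s; Δx = -8·1 + ½·2·1² = -7 m; v ends -6 m/s.
1–5 s: v starts -6 m/s; Δx = -6·4 + ½·-1·4² = -32 m; v ends -10 m/s.
5–11 s: v starts -10 m/s; Δx = -10·6 + ½·3·6² = -6 m; v ends 8 m/s.
11–12 s: v starts 8 m/s; Δx = 8·1 + ½·11·1² = 13.5 m; v ends 19 m/s.
x(12) = -1 + Σ Δx = -32.5 m.

-32.5 m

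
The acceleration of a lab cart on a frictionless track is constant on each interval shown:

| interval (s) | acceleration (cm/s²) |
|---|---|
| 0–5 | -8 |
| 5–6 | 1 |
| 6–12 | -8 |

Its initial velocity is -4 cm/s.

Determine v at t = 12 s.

-91 cm/s

Δv equals the area under the a-t graph; then v = v₀ + Δv.
0–5 s: -8 × 5 = -40 cm/s
5–6 s: 1 × 1 = 1 cm/s
6–12 s: -8 × 6 = -48 cm/s
Δv = -87 cm/s, so v(12) = -4 + (-87) = -91 cm/s.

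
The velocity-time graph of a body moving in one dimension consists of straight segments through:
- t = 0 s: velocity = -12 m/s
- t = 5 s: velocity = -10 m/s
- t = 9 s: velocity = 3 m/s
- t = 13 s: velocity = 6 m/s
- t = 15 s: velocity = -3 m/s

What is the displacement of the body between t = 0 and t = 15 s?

-48 m

Net displacement equals the area under the velocity-time graph (areas below the axis count negative).
0–5 s: ½(-12 + -10)(5) = -55 m
5–9 s: ½(-10 + 3)(4) = -14 m
9–13 s: ½(3 + 6)(4) = 18 m
13–15 s: ½(6 + -3)(2) = 3 m
Net displacement = -48 m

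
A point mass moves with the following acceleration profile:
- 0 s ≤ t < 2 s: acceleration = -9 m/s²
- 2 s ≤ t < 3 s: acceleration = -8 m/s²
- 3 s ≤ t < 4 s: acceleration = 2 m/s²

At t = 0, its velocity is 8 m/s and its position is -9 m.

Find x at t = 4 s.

-42 m

On each constant-a segment, Δv = aΔt and Δx = v₀Δt + ½aΔt²; chain segment to segment.
0–2 s: v starts 8 m/s; Δx = 8·2 + ½·-9·2² = -2 m; v ends -10 m/s.
2–3 s: v starts -10 m/s; Δx = -10·1 + ½·-8·1² = -14 m; v ends -18 m/s.
3–4 s: v starts -18 m/s; Δx = -18·1 + ½·2·1² = -17 m; v ends -16 m/s.
x(4) = -9 + Σ Δx = -42 m.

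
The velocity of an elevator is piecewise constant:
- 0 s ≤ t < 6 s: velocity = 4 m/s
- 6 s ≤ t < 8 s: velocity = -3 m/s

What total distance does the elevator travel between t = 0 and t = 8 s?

Distance (not displacement) is the total path length: add the absolute areas under v-t.
0–6 s: |4| × 6 = 24 m
6–8 s: |-3| × 2 = 6 m
Total distance = 30 m

30 m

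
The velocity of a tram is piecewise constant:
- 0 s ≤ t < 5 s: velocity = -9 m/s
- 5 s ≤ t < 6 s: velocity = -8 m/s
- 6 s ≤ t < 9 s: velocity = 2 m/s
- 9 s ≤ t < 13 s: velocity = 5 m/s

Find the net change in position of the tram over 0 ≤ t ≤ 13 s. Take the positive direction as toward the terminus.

-27 m

Net displacement equals the area under the velocity-time graph (areas below the axis count negative).
0–5 s: -9 × 5 = -45 m
5–6 s: -8 × 1 = -8 m
6–9 s: 2 × 3 = 6 m
9–13 s: 5 × 4 = 20 m
Net displacement = -27 m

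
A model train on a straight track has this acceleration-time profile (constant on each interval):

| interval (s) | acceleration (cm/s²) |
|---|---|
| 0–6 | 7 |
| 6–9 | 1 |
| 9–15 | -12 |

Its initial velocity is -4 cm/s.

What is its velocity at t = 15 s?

-31 cm/s

Δv equals the area under the a-t graph; then v = v₀ + Δv.
0–6 s: 7 × 6 = 42 cm/s
6–9 s: 1 × 3 = 3 cm/s
9–15 s: -12 × 6 = -72 cm/s
Δv = -27 cm/s, so v(15) = -4 + (-27) = -31 cm/s.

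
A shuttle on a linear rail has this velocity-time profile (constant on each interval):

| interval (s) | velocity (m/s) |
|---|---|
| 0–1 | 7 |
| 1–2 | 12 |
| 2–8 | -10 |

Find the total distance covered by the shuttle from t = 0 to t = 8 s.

Total distance travelled is ∫|v| dt — sum the magnitudes of each area piece.
0–1 s: |7| × 1 = 7 m
1–2 s: |12| × 1 = 12 m
2–8 s: |-10| × 6 = 60 m
Total distance = 79 m

79 m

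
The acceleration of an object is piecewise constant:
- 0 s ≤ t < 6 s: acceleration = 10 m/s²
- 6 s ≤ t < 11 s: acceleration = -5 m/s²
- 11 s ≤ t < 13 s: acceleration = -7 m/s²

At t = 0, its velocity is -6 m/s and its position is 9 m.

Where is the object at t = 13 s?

404.5 m

On each constant-a segment, Δv = aΔt and Δx = v₀Δt + ½aΔt²; chain segment to segment.
0–6 s: v starts -6 m/s; Δx = -6·6 + ½·10·6² = 144 m; v ends 54 m/s.
6–11 s: v starts 54 m/s; Δx = 54·5 + ½·-5·5² = 207.5 m; v ends 29 m/s.
11–13 s: v starts 29 m/s; Δx = 29·2 + ½·-7·2² = 44 m; v ends 15 m/s.
x(13) = 9 + Σ Δx = 404.5 m.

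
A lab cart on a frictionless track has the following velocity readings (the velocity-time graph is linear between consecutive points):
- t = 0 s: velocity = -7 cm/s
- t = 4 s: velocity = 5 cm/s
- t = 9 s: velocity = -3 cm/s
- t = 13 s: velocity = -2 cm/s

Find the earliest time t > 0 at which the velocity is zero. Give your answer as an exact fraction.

t = 7/3 s

v changes sign on 0–4 s (from -7 to 5); the graph is linear there, so v = 0 at t = 0 + (7)·(4 − 0)/(5 − -7) = 7/3 s.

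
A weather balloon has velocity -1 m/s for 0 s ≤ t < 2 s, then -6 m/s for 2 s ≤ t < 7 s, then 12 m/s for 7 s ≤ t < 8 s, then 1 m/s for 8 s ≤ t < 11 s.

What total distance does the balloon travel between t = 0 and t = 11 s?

47 m

Distance (not displacement) is the total path length: add the absolute areas under v-t.
0–2 s: |-1| × 2 = 2 m
2–7 s: |-6| × 5 = 30 m
7–8 s: |12| × 1 = 12 m
8–11 s: |1| × 3 = 3 m
Total distance = 47 m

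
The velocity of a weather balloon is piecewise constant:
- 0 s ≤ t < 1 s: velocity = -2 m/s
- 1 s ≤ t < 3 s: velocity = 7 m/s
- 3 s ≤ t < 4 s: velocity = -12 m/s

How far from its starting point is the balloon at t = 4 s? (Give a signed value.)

0 m

Net displacement equals the area under the velocity-time graph (areas below the axis count negative).
0–1 s: -2 × 1 = -2 m
1–3 s: 7 × 2 = 14 m
3–4 s: -12 × 1 = -12 m
Net displacement = 0 m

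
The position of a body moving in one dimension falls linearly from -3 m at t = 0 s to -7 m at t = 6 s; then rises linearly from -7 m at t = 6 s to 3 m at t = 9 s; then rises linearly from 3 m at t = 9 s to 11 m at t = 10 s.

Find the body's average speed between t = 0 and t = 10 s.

2.2 m/s

Average speed = (total path length)/(elapsed time); on a piecewise-linear x-t graph the path length is Σ|Δx|.
0–6 s: |Δx| = |-7 − -3| = 4 m
6–9 s: |Δx| = |3 − -7| = 10 m
9–10 s: |Δx| = |11 − 3| = 8 m
Total path = 22 m; average speed = 22/10 = 2.2 m/s.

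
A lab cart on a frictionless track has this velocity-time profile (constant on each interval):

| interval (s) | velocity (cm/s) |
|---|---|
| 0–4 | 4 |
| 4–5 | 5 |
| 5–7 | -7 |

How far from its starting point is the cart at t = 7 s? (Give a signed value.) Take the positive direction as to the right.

7 cm

Net displacement equals the area under the velocity-time graph (areas below the axis count negative).
0–4 s: 4 × 4 = 16 cm
4–5 s: 5 × 1 = 5 cm
5–7 s: -7 × 2 = -14 cm
Net displacement = 7 cm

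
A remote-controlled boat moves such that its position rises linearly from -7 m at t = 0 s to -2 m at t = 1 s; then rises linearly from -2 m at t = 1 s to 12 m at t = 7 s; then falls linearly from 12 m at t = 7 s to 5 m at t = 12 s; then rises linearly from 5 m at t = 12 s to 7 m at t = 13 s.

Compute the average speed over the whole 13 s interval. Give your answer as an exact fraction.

28/13 m/s

Average speed = (total path length)/(elapsed time); on a piecewise-linear x-t graph the path length is Σ|Δx|.
0–1 s: |Δx| = |-2 − -7| = 5 m
1–7 s: |Δx| = |12 − -2| = 14 m
7–12 s: |Δx| = |5 − 12| = 7 m
12–13 s: |Δx| = |7 − 5| = 2 m
Total path = 28 m; average speed = 28/13 = 28/13 m/s.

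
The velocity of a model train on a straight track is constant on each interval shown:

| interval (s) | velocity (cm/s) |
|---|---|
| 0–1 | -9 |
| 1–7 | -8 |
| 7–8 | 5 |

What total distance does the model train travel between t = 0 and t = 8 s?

62 cm

Total distance travelled is ∫|v| dt — sum the magnitudes of each area piece.
0–1 s: |-9| × 1 = 9 cm
1–7 s: |-8| × 6 = 48 cm
7–8 s: |5| × 1 = 5 cm
Total distance = 62 cm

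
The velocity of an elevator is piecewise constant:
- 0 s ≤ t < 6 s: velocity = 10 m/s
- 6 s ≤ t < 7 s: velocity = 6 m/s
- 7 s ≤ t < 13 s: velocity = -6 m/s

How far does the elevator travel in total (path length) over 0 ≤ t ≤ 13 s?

Distance (not displacement) is the total path length: add the absolute areas under v-t.
0–6 s: |10| × 6 = 60 m
6–7 s: |6| × 1 = 6 m
7–13 s: |-6| × 6 = 36 m
Total distance = 102 m

102 m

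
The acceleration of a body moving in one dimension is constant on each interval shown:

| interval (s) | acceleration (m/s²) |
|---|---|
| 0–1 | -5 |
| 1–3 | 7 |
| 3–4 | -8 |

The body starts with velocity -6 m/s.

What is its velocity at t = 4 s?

Δv equals the area under the a-t graph; then v = v₀ + Δv.
0–1 s: -5 × 1 = -5 m/s
1–3 s: 7 × 2 = 14 m/s
3–4 s: -8 × 1 = -8 m/s
Δv = 1 m/s, so v(4) = -6 + (1) = -5 m/s.

-5 m/s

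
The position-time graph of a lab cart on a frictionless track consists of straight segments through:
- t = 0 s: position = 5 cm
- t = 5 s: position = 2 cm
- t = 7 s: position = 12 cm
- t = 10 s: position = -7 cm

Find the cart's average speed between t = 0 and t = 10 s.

Average speed = (total path length)/(elapsed time); on a piecewise-linear x-t graph the path length is Σ|Δx|.
0–5 s: |Δx| = |2 − 5| = 3 cm
5–7 s: |Δx| = |12 − 2| = 10 cm
7–10 s: |Δx| = |-7 − 12| = 19 cm
Total path = 32 cm; average speed = 32/10 = 3.2 cm/s.

3.2 cm/s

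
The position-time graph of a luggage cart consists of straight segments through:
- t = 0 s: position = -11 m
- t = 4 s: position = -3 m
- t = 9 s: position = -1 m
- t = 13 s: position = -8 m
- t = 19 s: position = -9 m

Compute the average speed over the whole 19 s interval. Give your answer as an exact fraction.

Average speed = (total path length)/(elapsed time); on a piecewise-linear x-t graph the path length is Σ|Δx|.
0–4 s: |Δx| = |-3 − -11| = 8 m
4–9 s: |Δx| = |-1 − -3| = 2 m
9–13 s: |Δx| = |-8 − -1| = 7 m
13–19 s: |Δx| = |-9 − -8| = 1 m
Total path = 18 m; average speed = 18/19 = 18/19 m/s.

18/19 m/s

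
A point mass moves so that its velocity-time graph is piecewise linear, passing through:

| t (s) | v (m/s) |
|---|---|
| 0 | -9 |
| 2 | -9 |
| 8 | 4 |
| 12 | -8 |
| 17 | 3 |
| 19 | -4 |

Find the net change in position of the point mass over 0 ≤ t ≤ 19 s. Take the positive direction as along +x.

-54.5 m

Displacement is the signed area under the v-t curve.
0–2 s: -9 × 2 = -18 m
2–8 s: ½(-9 + 4)(6) = -15 m
8–12 s: ½(4 + -8)(4) = -8 m
12–17 s: ½(-8 + 3)(5) = -12.5 m
17–19 s: ½(3 + -4)(2) = -1 m
Net displacement = -54.5 m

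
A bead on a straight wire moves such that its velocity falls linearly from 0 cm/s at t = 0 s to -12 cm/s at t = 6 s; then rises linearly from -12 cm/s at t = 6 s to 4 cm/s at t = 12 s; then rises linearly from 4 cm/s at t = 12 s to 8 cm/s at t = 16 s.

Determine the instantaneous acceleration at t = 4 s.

-2 cm/s²

Acceleration is the slope of the v-t graph on 0–6 s: (-12 − 0)/(6 − 0) = -2 cm/s².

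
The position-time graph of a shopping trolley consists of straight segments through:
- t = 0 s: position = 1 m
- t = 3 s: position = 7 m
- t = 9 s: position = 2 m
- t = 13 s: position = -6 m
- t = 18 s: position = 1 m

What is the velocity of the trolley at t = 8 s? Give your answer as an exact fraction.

Velocity is the slope of the x-t graph on 3–9 s: (2 − 7)/(9 − 3) = -5/6 m/s.

-5/6 m/s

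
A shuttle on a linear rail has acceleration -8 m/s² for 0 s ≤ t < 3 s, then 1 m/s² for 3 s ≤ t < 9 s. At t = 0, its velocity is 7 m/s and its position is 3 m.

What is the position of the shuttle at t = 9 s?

-96 m

On each constant-a segment, Δv = aΔt and Δx = v₀Δt + ½aΔt²; chain segment to segment.
0–3 s: v starts 7 m/s; Δx = 7·3 + ½·-8·3² = -15 m; v ends -17 m/s.
3–9 s: v starts -17 m/s; Δx = -17·6 + ½·1·6² = -84 m; v ends -11 m/s.
x(9) = 3 + Σ Δx = -96 m.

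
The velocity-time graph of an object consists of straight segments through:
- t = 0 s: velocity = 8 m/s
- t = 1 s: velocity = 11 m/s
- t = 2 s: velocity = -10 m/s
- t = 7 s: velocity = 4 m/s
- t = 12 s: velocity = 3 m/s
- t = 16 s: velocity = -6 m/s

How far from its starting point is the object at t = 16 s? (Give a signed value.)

6.5 m

Displacement is the signed area under the v-t curve.
0–1 s: ½(8 + 11)(1) = 9.5 m
1–2 s: ½(11 + -10)(1) = 0.5 m
2–7 s: ½(-10 + 4)(5) = -15 m
7–12 s: ½(4 + 3)(5) = 17.5 m
12–16 s: ½(3 + -6)(4) = -6 m
Net displacement = 6.5 m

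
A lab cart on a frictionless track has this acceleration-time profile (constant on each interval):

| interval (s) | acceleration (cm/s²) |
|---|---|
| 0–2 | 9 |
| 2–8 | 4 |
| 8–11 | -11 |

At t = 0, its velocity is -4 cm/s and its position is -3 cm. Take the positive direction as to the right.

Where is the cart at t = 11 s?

On each constant-a segment, Δv = aΔt and Δx = v₀Δt + ½aΔt²; chain segment to segment.
0–2 s: v starts -4 cm/s; Δx = -4·2 + ½·9·2² = 10 cm; v ends 14 cm/s.
2–8 s: v starts 14 cm/s; Δx = 14·6 + ½·4·6² = 156 cm; v ends 38 cm/s.
8–11 s: v starts 38 cm/s; Δx = 38·3 + ½·-11·3² = 64.5 cm; v ends 5 cm/s.
x(11) = -3 + Σ Δx = 227.5 cm.

227.5 cm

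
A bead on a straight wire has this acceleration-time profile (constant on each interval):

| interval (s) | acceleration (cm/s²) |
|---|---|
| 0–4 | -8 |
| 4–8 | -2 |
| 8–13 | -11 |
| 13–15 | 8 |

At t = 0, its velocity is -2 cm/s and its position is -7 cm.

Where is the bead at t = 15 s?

On each constant-a segment, Δv = aΔt and Δx = v₀Δt + ½aΔt²; chain segment to segment.
0–4 s: v starts -2 cm/s; Δx = -2·4 + ½·-8·4² = -72 cm; v ends -34 cm/s.
4–8 s: v starts -34 cm/s; Δx = -34·4 + ½·-2·4² = -152 cm; v ends -42 cm/s.
8–13 s: v starts -42 cm/s; Δx = -42·5 + ½·-11·5² = -347.5 cm; v ends -97 cm/s.
13–15 s: v starts -97 cm/s; Δx = -97·2 + ½·8·2² = -178 cm; v ends -81 cm/s.
x(15) = -7 + Σ Δx = -756.5 cm.

-756.5 cm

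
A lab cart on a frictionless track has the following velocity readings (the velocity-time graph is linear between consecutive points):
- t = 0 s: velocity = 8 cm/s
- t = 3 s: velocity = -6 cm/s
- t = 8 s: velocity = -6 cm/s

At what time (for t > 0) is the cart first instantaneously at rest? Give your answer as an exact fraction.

v changes sign on 0–3 s (from 8 to -6); the graph is linear there, so v = 0 at t = 0 + (-8)·(3 − 0)/(-6 − 8) = 12/7 s.

t = 12/7 s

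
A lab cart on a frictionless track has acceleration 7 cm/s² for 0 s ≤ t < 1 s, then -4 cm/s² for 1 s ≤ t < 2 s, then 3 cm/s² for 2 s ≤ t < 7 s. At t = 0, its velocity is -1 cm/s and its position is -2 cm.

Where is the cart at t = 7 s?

52 cm

On each constant-a segment, Δv = aΔt and Δx = v₀Δt + ½aΔt²; chain segment to segment.
0–1 s: v starts -1 cm/s; Δx = -1·1 + ½·7·1² = 2.5 cm; v ends 6 cm/s.
1–2 s: v starts 6 cm/s; Δx = 6·1 + ½·-4·1² = 4 cm; v ends 2 cm/s.
2–7 s: v starts 2 cm/s; Δx = 2·5 + ½·3·5² = 47.5 cm; v ends 17 cm/s.
x(7) = -2 + Σ Δx = 52 cm.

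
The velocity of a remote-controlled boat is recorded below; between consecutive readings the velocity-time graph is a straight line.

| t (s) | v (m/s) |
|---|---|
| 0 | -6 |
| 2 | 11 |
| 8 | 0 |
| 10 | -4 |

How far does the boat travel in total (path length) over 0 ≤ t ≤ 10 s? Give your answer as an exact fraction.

Distance (not displacement) is the total path length: add the absolute areas under v-t.
0–2 s: v = 0 at t = 12/17 s; triangle areas 36/17 + 121/17 = 157/17 m
2–8 s: |½(11 + 0)(6)| = 33 m
8–10 s: |½(0 + -4)(2)| = 4 m
Total distance = 786/17 m

786/17 m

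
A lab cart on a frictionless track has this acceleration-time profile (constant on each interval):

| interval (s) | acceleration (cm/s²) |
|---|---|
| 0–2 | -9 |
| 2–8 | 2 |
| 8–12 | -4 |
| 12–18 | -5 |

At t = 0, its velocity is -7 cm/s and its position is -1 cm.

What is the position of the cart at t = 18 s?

On each constant-a segment, Δv = aΔt and Δx = v₀Δt + ½aΔt²; chain segment to segment.
0–2 s: v starts -7 cm/s; Δx = -7·2 + ½·-9·2² = -32 cm; v ends -25 cm/s.
2–8 s: v starts -25 cm/s; Δx = -25·6 + ½·2·6² = -114 cm; v ends -13 cm/s.
8–12 s: v starts -13 cm/s; Δx = -13·4 + ½·-4·4² = -84 cm; v ends -29 cm/s.
12–18 s: v starts -29 cm/s; Δx = -29·6 + ½·-5·6² = -264 cm; v ends -59 cm/s.
x(18) = -1 + Σ Δx = -495 cm.

-495 cm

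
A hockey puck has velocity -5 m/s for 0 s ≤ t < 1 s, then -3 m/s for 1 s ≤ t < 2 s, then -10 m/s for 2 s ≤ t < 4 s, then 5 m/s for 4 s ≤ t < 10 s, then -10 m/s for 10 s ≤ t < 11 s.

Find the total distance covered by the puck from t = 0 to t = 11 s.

68 m

Total distance travelled is ∫|v| dt — sum the magnitudes of each area piece.
0–1 s: |-5| × 1 = 5 m
1–2 s: |-3| × 1 = 3 m
2–4 s: |-10| × 2 = 20 m
4–10 s: |5| × 6 = 30 m
10–11 s: |-10| × 1 = 10 m
Total distance = 68 m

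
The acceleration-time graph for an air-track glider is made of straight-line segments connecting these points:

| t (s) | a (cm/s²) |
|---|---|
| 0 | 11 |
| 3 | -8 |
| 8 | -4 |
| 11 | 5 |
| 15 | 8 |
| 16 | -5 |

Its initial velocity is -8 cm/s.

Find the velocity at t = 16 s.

Δv equals the area under the a-t graph; then v = v₀ + Δv.
0–3 s: ½(11 + -8)(3) = 4.5 cm/s
3–8 s: ½(-8 + -4)(5) = -30 cm/s
8–11 s: ½(-4 + 5)(3) = 1.5 cm/s
11–15 s: ½(5 + 8)(4) = 26 cm/s
15–16 s: ½(8 + -5)(1) = 1.5 cm/s
Δv = 3.5 cm/s, so v(16) = -8 + (3.5) = -4.5 cm/s.

-4.5 cm/s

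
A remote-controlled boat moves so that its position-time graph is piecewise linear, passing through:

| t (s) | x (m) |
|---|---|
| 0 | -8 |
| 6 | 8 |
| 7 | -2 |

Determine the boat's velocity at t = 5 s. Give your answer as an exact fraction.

8/3 m/s

Velocity is the slope of the x-t graph on 0–6 s: (8 − -8)/(6 − 0) = 8/3 m/s.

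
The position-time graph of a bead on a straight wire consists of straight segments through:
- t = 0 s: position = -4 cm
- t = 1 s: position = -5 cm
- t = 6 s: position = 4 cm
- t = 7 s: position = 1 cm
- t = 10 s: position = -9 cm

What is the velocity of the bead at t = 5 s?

1.8 cm/s

Velocity is the slope of the x-t graph on 1–6 s: (4 − -5)/(6 − 1) = 1.8 cm/s.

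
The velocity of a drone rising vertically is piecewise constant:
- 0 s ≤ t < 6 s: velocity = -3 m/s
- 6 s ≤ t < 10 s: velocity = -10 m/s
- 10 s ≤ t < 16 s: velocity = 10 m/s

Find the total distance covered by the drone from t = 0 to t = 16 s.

Distance (not displacement) is the total path length: add the absolute areas under v-t.
0–6 s: |-3| × 6 = 18 m
6–10 s: |-10| × 4 = 40 m
10–16 s: |10| × 6 = 60 m
Total distance = 118 m

118 m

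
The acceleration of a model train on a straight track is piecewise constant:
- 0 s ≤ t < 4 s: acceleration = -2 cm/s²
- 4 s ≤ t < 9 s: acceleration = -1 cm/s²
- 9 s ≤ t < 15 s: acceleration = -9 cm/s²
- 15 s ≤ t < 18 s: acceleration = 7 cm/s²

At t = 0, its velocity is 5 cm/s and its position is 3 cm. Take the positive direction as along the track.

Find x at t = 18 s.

On each constant-a segment, Δv = aΔt and Δx = v₀Δt + ½aΔt²; chain segment to segment.
0–4 s: v starts 5 cm/s; Δx = 5·4 + ½·-2·4² = 4 cm; v ends -3 cm/s.
4–9 s: v starts -3 cm/s; Δx = -3·5 + ½·-1·5² = -27.5 cm; v ends -8 cm/s.
9–15 s: v starts -8 cm/s; Δx = -8·6 + ½·-9·6² = -210 cm; v ends -62 cm/s.
15–18 s: v starts -62 cm/s; Δx = -62·3 + ½·7·3² = -154.5 cm; v ends -41 cm/s.
x(18) = 3 + Σ Δx = -385 cm.

-385 cm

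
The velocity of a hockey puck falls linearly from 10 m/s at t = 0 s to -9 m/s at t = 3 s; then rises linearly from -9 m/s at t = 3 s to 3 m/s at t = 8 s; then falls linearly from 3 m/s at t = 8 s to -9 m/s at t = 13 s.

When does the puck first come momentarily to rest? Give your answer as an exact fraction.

t = 30/19 s

v changes sign on 0–3 s (from 10 to -9); the graph is linear there, so v = 0 at t = 0 + (-10)·(3 − 0)/(-9 − 10) = 30/19 s.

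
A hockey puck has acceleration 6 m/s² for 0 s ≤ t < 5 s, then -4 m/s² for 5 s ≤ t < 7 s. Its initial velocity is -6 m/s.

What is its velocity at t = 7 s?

Δv equals the area under the a-t graph; then v = v₀ + Δv.
0–5 s: 6 × 5 = 30 m/s
5–7 s: -4 × 2 = -8 m/s
Δv = 22 m/s, so v(7) = -6 + (22) = 16 m/s.

16 m/s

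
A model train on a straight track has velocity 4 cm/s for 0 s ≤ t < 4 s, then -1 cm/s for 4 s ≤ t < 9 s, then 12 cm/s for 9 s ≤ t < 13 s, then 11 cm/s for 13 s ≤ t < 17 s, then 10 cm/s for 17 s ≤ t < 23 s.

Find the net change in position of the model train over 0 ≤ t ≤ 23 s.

163 cm

Displacement is the signed area under the v-t curve.
0–4 s: 4 × 4 = 16 cm
4–9 s: -1 × 5 = -5 cm
9–13 s: 12 × 4 = 48 cm
13–17 s: 11 × 4 = 44 cm
17–23 s: 10 × 6 = 60 cm
Net displacement = 163 cm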